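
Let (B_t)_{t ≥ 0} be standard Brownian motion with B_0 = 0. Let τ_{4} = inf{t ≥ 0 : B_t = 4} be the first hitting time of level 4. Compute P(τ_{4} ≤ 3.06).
P(τ_{4} ≤ 3.06) = 2(1 − Φ(4/√3.06)) = 2(1 − Φ(2.2866)) ≈ 0.0222

By the reflection principle for standard BM, P(τ_b ≤ t) = 2 · P(B_t ≥ b). Since B_t ~ N(0, t), P(B_t ≥ 4) = 1 − Φ(4/√t) = 1 − Φ(4/√3.06) = 1 − Φ(2.2866) ≈ 0.01111. Doubling: P(τ_{4} ≤ 3.06) ≈ 2 · 0.01111 = 0.02222 ≈ 0.0222.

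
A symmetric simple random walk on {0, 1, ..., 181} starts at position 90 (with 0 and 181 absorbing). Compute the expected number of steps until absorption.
E[τ | X_0 = 90] = 8190

Let v_k = E[τ | X_0 = k]. Boundary: v_0 = v_181 = 0. Recurrence: v_k = 1 + (v_{k-1} + v_{k+1})/2 for 1 ≤ k ≤ 180. The particular solution to v_k − (v_{k-1} + v_{k+1})/2 = 1 is v_k = −k^2. Adding homogeneous solution A + B k and matching boundaries gives v_k = k (181 − k). Substituting k = 90: v_90 = 90 · 91 = 8190.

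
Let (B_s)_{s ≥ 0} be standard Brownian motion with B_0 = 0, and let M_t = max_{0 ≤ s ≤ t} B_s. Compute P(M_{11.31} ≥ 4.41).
P(M_{11.31} ≥ 4.41) = 2·P(B_{11.31} ≥ 4.41) = 2(1 − Φ(4.41/√11.31)) ≈ 0.1898

By the reflection principle for Brownian motion, P(M_t ≥ a) = 2 · P(B_t ≥ a) for a ≥ 0. Since B_t ~ N(0, t), P(B_t ≥ 4.41) = 1 − Φ(4.41/√t) = 1 − Φ(4.41/√11.31) = 1 − Φ(1.3113). So
  P(M_{11.31} ≥ 4.41) = 2(1 − Φ(1.3113)) ≈ 0.1898.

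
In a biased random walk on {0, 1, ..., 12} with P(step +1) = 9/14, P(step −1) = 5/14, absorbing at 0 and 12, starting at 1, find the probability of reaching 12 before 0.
P(hit 12 before 0) = (1 − (5/9)^1) / (1 − (5/9)^12) = 31381059609/70546348964

Let u_k denote P(reach 12 before 0 | start at k). Boundary: u_0 = 0, u_12 = 1. Recurrence: u_k = 9/14·u_{k+1} + 5/14·u_{k-1} for 1 ≤ k ≤ 11. Try u_k = A + B·r^k with r = q/p = (5/14)/(9/14) = 5/9. Substitution satisfies the recurrence; boundary conditions give:
  u_k = (1 − r^k) / (1 − r^N) = (1 − (5/9)^1) / (1 − (5/9)^12) = 31381059609/70546348964.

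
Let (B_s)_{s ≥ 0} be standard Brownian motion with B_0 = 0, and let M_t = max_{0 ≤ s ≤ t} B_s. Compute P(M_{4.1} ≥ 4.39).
P(M_{4.1} ≥ 4.39) = 2·P(B_{4.1} ≥ 4.39) = 2(1 − Φ(4.39/√4.1)) ≈ 0.0302

By the reflection principle for Brownian motion, P(M_t ≥ a) = 2 · P(B_t ≥ a) for a ≥ 0. Since B_t ~ N(0, t), P(B_t ≥ 4.39) = 1 − Φ(4.39/√t) = 1 − Φ(4.39/√4.1) = 1 − Φ(2.1681). So
  P(M_{4.1} ≥ 4.39) = 2(1 − Φ(2.1681)) ≈ 0.0302.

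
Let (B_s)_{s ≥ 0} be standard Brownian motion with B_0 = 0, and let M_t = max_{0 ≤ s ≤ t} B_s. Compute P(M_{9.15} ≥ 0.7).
P(M_{9.15} ≥ 0.7) = 2·P(B_{9.15} ≥ 0.7) = 2(1 − Φ(0.7/√9.15)) ≈ 0.8170

By the reflection principle for Brownian motion, P(M_t ≥ a) = 2 · P(B_t ≥ a) for a ≥ 0. Since B_t ~ N(0, t), P(B_t ≥ 0.7) = 1 − Φ(0.7/√t) = 1 − Φ(0.7/√9.15) = 1 − Φ(0.2314). So
  P(M_{9.15} ≥ 0.7) = 2(1 − Φ(0.2314)) ≈ 0.8170.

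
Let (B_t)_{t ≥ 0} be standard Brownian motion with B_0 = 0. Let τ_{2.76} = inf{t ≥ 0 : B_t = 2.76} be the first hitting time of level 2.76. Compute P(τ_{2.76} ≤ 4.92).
P(τ_{2.76} ≤ 4.92) = 2(1 − Φ(2.76/√4.92)) = 2(1 − Φ(1.2443)) ≈ 0.2134

By the reflection principle for standard BM, P(τ_b ≤ t) = 2 · P(B_t ≥ b). Since B_t ~ N(0, t), P(B_t ≥ 2.76) = 1 − Φ(2.76/√t) = 1 − Φ(2.76/√4.92) = 1 − Φ(1.2443) ≈ 0.10669. Doubling: P(τ_{2.76} ≤ 4.92) ≈ 2 · 0.10669 = 0.21338 ≈ 0.2134.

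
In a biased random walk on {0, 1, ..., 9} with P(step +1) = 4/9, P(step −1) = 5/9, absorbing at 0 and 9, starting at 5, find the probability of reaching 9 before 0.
P(hit 9 before 0) = (1 − (5/4)^5) / (1 − (5/4)^9) = 537856/1690981

Let u_k denote P(reach 9 before 0 | start at k). Boundary: u_0 = 0, u_9 = 1. Recurrence: u_k = 4/9·u_{k+1} + 5/9·u_{k-1} for 1 ≤ k ≤ 8. Try u_k = A + B·r^k with r = q/p = (5/9)/(4/9) = 5/4. Substitution satisfies the recurrence; boundary conditions give:
  u_k = (1 − r^k) / (1 − r^N) = (1 − (5/4)^5) / (1 − (5/4)^9) = 537856/1690981.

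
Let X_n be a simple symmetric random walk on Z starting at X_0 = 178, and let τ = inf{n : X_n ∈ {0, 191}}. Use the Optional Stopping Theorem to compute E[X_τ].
E[X_τ] = 178

X_n is a martingale and τ is a bounded-mean stopping time (indeed τ is finite a.s. with bounded expectation since the walk is in a bounded region). By the OST, E[X_τ] = E[X_0] = 178. Equivalently: E[X_τ] = 191 · P(hit 191 first) + 0 · P(hit 0 first) = 191 · (178/191) = 178.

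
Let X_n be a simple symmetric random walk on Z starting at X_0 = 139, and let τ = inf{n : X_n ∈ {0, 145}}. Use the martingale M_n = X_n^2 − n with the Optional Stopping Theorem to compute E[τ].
E[τ] = 834

M_n = X_n^2 − n is a martingale (since E[X_{n+1}^2 | F_n] = X_n^2 + 1). By OST (τ has finite mean in a bounded region), E[M_τ] = E[M_0] = X_0^2 − 0 = 139^2 = 19321. Also E[M_τ] = E[X_τ^2] − E[τ]. The walk exits at 0 or 145, with P(hit 145 first) = 139/145, so E[X_τ^2] = 145^2 · 139/145 + 0 = 20155. Thus E[τ] = E[X_τ^2] − E[M_τ] = 20155 − 19321 = 834 = 139(145 − 139) = 834.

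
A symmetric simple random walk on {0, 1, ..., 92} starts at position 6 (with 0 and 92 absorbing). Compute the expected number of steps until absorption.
E[τ | X_0 = 6] = 516

Let v_k = E[τ | X_0 = k]. Boundary: v_0 = v_92 = 0. Recurrence: v_k = 1 + (v_{k-1} + v_{k+1})/2 for 1 ≤ k ≤ 91. The particular solution to v_k − (v_{k-1} + v_{k+1})/2 = 1 is v_k = −k^2. Adding homogeneous solution A + B k and matching boundaries gives v_k = k (92 − k). Substituting k = 6: v_6 = 6 · 86 = 516.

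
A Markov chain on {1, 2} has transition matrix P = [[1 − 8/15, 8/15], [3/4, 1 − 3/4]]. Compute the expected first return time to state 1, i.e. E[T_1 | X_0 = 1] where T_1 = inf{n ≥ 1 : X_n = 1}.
E[T_1 | X_0 = 1] = 1/π_1 = 77/45

For an irreducible recurrent Markov chain with stationary distribution π, E[T_i | X_0 = i] = 1/π_i (Kac's formula). Here π_1 = (3/4)/(8/15 + 3/4) = (3/4)/(77/60) = 45/77, so E[T_1 | X_0 = 1] = 1/π_1 = (8/15 + 3/4)/(3/4) = (77/60)/(3/4) = 77/45.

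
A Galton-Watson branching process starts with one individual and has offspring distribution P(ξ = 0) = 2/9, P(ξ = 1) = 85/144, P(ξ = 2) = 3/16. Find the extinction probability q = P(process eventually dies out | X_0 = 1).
q = 1

Mean offspring μ = 0·2/9 + 1·85/144 + 2·3/16 = 139/144 ≤ 1. For μ ≤ 1 with offspring not concentrated at 1, the Galton-Watson process goes extinct almost surely, so q = 1.
(Algebraic check: The pgf is f(s) = 2/9 + 85/144·s + 3/16·s². The extinction probability q is the smallest fixed point of f in [0, 1]. Setting s = f(s):
  3/16·s² + (85/144 − 1)·s + 2/9 = 0
  3/16·s² − (2/9 + 3/16)·s + 2/9 = 0
which factors as (s − 1)·(3/16·s − 2/9) = 0, giving roots s = 1 and s = (2/9)/(3/16) = 32/27. Since 32/27 ≥ 1, the smallest root in [0, 1] is s = 1.)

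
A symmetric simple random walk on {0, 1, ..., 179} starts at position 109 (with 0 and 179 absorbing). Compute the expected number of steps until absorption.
E[τ | X_0 = 109] = 7630

Let v_k = E[τ | X_0 = k]. Boundary: v_0 = v_179 = 0. Recurrence: v_k = 1 + (v_{k-1} + v_{k+1})/2 for 1 ≤ k ≤ 178. The particular solution to v_k − (v_{k-1} + v_{k+1})/2 = 1 is v_k = −k^2. Adding homogeneous solution A + B k and matching boundaries gives v_k = k (179 − k). Substituting k = 109: v_109 = 109 · 70 = 7630.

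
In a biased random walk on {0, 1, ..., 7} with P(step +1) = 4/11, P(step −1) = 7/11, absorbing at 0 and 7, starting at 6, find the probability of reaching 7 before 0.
P(hit 7 before 0) = (1 − (7/4)^6) / (1 − (7/4)^7) = 151404/269053

Let u_k denote P(reach 7 before 0 | start at k). Boundary: u_0 = 0, u_7 = 1. Recurrence: u_k = 4/11·u_{k+1} + 7/11·u_{k-1} for 1 ≤ k ≤ 6. Try u_k = A + B·r^k with r = q/p = (7/11)/(4/11) = 7/4. Substitution satisfies the recurrence; boundary conditions give:
  u_k = (1 − r^k) / (1 − r^N) = (1 − (7/4)^6) / (1 − (7/4)^7) = 151404/269053.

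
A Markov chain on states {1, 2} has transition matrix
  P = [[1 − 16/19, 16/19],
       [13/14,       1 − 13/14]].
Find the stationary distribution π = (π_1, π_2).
π_1 = 247/471, π_2 = 224/471

Solve πP = π with π_1 + π_2 = 1. From πP = π: π_1 · (1 − 16/19) + π_2 · 13/14 = π_1 ⇒ π_2 · 13/14 = π_1 · 16/19 ⇒ π_2/π_1 = (16/19)/(13/14) = 224/247. Together with π_1 + π_2 = 1:
  π_1 = (13/14)/(16/19 + 13/14) = (13/14)/(471/266) = 247/471,
  π_2 = (16/19)/(16/19 + 13/14) = (16/19)/(471/266) = 224/471.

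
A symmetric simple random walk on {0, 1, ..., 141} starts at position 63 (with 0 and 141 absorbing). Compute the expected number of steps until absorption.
E[τ | X_0 = 63] = 4914

Let v_k = E[τ | X_0 = k]. Boundary: v_0 = v_141 = 0. Recurrence: v_k = 1 + (v_{k-1} + v_{k+1})/2 for 1 ≤ k ≤ 140. The particular solution to v_k − (v_{k-1} + v_{k+1})/2 = 1 is v_k = −k^2. Adding homogeneous solution A + B k and matching boundaries gives v_k = k (141 − k). Substituting k = 63: v_63 = 63 · 78 = 4914.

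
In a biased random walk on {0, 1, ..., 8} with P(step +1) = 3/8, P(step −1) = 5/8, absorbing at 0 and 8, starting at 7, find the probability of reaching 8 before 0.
P(hit 8 before 0) = (1 − (5/3)^7) / (1 − (5/3)^8) = 113907/192032

Let u_k denote P(reach 8 before 0 | start at k). Boundary: u_0 = 0, u_8 = 1. Recurrence: u_k = 3/8·u_{k+1} + 5/8·u_{k-1} for 1 ≤ k ≤ 7. Try u_k = A + B·r^k with r = q/p = (5/8)/(3/8) = 5/3. Substitution satisfies the recurrence; boundary conditions give:
  u_k = (1 − r^k) / (1 − r^N) = (1 − (5/3)^7) / (1 − (5/3)^8) = 113907/192032.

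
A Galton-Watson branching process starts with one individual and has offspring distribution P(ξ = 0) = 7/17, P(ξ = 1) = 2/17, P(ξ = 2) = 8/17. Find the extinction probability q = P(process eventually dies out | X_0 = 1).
q = 7/8

The pgf is f(s) = 7/17 + 2/17·s + 8/17·s². The extinction probability q is the smallest fixed point of f in [0, 1]. Setting s = f(s):
  8/17·s² + (2/17 − 1)·s + 7/17 = 0
  8/17·s² − (7/17 + 8/17)·s + 7/17 = 0
which factors as (s − 1)·(8/17·s − 7/17) = 0, giving roots s = 1 and s = (7/17)/(8/17) = 7/8.
Mean offspring μ = 2/17 + 2·8/17 = 18/17 > 1 (supercritical), so q < 1. The extinction probability is the smaller root: q = (7/17)/(8/17) = 7/8.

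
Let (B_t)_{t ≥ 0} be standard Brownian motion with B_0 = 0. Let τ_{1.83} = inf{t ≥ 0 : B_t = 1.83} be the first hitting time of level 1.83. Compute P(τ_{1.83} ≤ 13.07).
P(τ_{1.83} ≤ 13.07) = 2(1 − Φ(1.83/√13.07)) = 2(1 − Φ(0.5062)) ≈ 0.6127

By the reflection principle for standard BM, P(τ_b ≤ t) = 2 · P(B_t ≥ b). Since B_t ~ N(0, t), P(B_t ≥ 1.83) = 1 − Φ(1.83/√t) = 1 − Φ(1.83/√13.07) = 1 − Φ(0.5062) ≈ 0.30636. Doubling: P(τ_{1.83} ≤ 13.07) ≈ 2 · 0.30636 = 0.61272 ≈ 0.6127.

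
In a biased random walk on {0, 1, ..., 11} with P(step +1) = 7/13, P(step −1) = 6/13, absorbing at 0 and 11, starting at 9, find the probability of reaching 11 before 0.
P(hit 11 before 0) = (1 − (6/7)^9) / (1 − (6/7)^11) = 1483519639/1614529687

Let u_k denote P(reach 11 before 0 | start at k). Boundary: u_0 = 0, u_11 = 1. Recurrence: u_k = 7/13·u_{k+1} + 6/13·u_{k-1} for 1 ≤ k ≤ 10. Try u_k = A + B·r^k with r = q/p = (6/13)/(7/13) = 6/7. Substitution satisfies the recurrence; boundary conditions give:
  u_k = (1 − r^k) / (1 − r^N) = (1 − (6/7)^9) / (1 − (6/7)^11) = 1483519639/1614529687.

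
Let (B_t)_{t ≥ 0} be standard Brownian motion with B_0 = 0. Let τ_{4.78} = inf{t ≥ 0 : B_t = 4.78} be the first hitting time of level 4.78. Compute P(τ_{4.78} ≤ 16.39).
P(τ_{4.78} ≤ 16.39) = 2(1 − Φ(4.78/√16.39)) = 2(1 − Φ(1.1807)) ≈ 0.2377

By the reflection principle for standard BM, P(τ_b ≤ t) = 2 · P(B_t ≥ b). Since B_t ~ N(0, t), P(B_t ≥ 4.78) = 1 − Φ(4.78/√t) = 1 − Φ(4.78/√16.39) = 1 − Φ(1.1807) ≈ 0.11886. Doubling: P(τ_{4.78} ≤ 16.39) ≈ 2 · 0.11886 = 0.23772 ≈ 0.2377.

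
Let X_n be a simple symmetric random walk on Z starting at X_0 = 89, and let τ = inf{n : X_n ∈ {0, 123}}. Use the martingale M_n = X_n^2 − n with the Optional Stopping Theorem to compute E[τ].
E[τ] = 3026

M_n = X_n^2 − n is a martingale (since E[X_{n+1}^2 | F_n] = X_n^2 + 1). By OST (τ has finite mean in a bounded region), E[M_τ] = E[M_0] = X_0^2 − 0 = 89^2 = 7921. Also E[M_τ] = E[X_τ^2] − E[τ]. The walk exits at 0 or 123, with P(hit 123 first) = 89/123, so E[X_τ^2] = 123^2 · 89/123 + 0 = 10947. Thus E[τ] = E[X_τ^2] − E[M_τ] = 10947 − 7921 = 3026 = 89(123 − 89) = 3026.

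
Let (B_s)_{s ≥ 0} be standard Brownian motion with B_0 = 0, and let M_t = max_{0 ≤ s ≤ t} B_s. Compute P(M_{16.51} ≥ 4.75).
P(M_{16.51} ≥ 4.75) = 2·P(B_{16.51} ≥ 4.75) = 2(1 − Φ(4.75/√16.51)) ≈ 0.2424

By the reflection principle for Brownian motion, P(M_t ≥ a) = 2 · P(B_t ≥ a) for a ≥ 0. Since B_t ~ N(0, t), P(B_t ≥ 4.75) = 1 − Φ(4.75/√t) = 1 − Φ(4.75/√16.51) = 1 − Φ(1.1690). So
  P(M_{16.51} ≥ 4.75) = 2(1 − Φ(1.1690)) ≈ 0.2424.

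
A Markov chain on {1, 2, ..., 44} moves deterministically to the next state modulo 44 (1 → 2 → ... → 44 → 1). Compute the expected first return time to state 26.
E[T_26 | X_0 = 26] = 44

The chain cycles deterministically, so starting at state 26 it returns in exactly 44 steps. Equivalently, the stationary distribution is uniform π_j = 1/44 for every state j, so by Kac's formula E[T_26] = 1/π_26 = 44.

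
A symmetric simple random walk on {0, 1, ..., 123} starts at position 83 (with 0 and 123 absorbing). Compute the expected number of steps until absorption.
E[τ | X_0 = 83] = 3320

Let v_k = E[τ | X_0 = k]. Boundary: v_0 = v_123 = 0. Recurrence: v_k = 1 + (v_{k-1} + v_{k+1})/2 for 1 ≤ k ≤ 122. The particular solution to v_k − (v_{k-1} + v_{k+1})/2 = 1 is v_k = −k^2. Adding homogeneous solution A + B k and matching boundaries gives v_k = k (123 − k). Substituting k = 83: v_83 = 83 · 40 = 3320.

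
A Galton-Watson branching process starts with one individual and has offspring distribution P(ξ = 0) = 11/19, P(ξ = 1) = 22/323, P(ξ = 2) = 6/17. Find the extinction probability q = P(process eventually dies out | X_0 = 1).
q = 1

Mean offspring μ = 0·11/19 + 1·22/323 + 2·6/17 = 250/323 ≤ 1. For μ ≤ 1 with offspring not concentrated at 1, the Galton-Watson process goes extinct almost surely, so q = 1.
(Algebraic check: The pgf is f(s) = 11/19 + 22/323·s + 6/17·s². The extinction probability q is the smallest fixed point of f in [0, 1]. Setting s = f(s):
  6/17·s² + (22/323 − 1)·s + 11/19 = 0
  6/17·s² − (11/19 + 6/17)·s + 11/19 = 0
which factors as (s − 1)·(6/17·s − 11/19) = 0, giving roots s = 1 and s = (11/19)/(6/17) = 187/114. Since 187/114 ≥ 1, the smallest root in [0, 1] is s = 1.)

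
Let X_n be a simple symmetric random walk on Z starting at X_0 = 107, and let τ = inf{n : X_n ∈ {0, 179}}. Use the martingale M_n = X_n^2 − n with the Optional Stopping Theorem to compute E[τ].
E[τ] = 7704

M_n = X_n^2 − n is a martingale (since E[X_{n+1}^2 | F_n] = X_n^2 + 1). By OST (τ has finite mean in a bounded region), E[M_τ] = E[M_0] = X_0^2 − 0 = 107^2 = 11449. Also E[M_τ] = E[X_τ^2] − E[τ]. The walk exits at 0 or 179, with P(hit 179 first) = 107/179, so E[X_τ^2] = 179^2 · 107/179 + 0 = 19153. Thus E[τ] = E[X_τ^2] − E[M_τ] = 19153 − 11449 = 7704 = 107(179 − 107) = 7704.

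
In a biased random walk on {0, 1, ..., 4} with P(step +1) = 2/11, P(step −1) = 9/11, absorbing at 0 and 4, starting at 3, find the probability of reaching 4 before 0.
P(hit 4 before 0) = (1 − (9/2)^3) / (1 − (9/2)^4) = 206/935

Let u_k denote P(reach 4 before 0 | start at k). Boundary: u_0 = 0, u_4 = 1. Recurrence: u_k = 2/11·u_{k+1} + 9/11·u_{k-1} for 1 ≤ k ≤ 3. Try u_k = A + B·r^k with r = q/p = (9/11)/(2/11) = 9/2. Substitution satisfies the recurrence; boundary conditions give:
  u_k = (1 − r^k) / (1 − r^N) = (1 − (9/2)^3) / (1 − (9/2)^4) = 206/935.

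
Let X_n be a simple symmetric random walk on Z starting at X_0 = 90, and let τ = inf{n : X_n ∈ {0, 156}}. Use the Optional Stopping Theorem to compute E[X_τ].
E[X_τ] = 90

X_n is a martingale and τ is a bounded-mean stopping time (indeed τ is finite a.s. with bounded expectation since the walk is in a bounded region). By the OST, E[X_τ] = E[X_0] = 90. Equivalently: E[X_τ] = 156 · P(hit 156 first) + 0 · P(hit 0 first) = 156 · (90/156) = 90.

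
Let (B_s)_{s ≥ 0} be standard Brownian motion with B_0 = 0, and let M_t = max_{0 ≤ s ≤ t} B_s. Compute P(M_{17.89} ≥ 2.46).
P(M_{17.89} ≥ 2.46) = 2·P(B_{17.89} ≥ 2.46) = 2(1 − Φ(2.46/√17.89)) ≈ 0.5608

By the reflection principle for Brownian motion, P(M_t ≥ a) = 2 · P(B_t ≥ a) for a ≥ 0. Since B_t ~ N(0, t), P(B_t ≥ 2.46) = 1 − Φ(2.46/√t) = 1 − Φ(2.46/√17.89) = 1 − Φ(0.5816). So
  P(M_{17.89} ≥ 2.46) = 2(1 − Φ(0.5816)) ≈ 0.5608.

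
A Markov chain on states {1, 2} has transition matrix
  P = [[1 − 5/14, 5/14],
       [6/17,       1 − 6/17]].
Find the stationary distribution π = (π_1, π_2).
π_1 = 84/169, π_2 = 85/169

Solve πP = π with π_1 + π_2 = 1. From πP = π: π_1 · (1 − 5/14) + π_2 · 6/17 = π_1 ⇒ π_2 · 6/17 = π_1 · 5/14 ⇒ π_2/π_1 = (5/14)/(6/17) = 85/84. Together with π_1 + π_2 = 1:
  π_1 = (6/17)/(5/14 + 6/17) = (6/17)/(169/238) = 84/169,
  π_2 = (5/14)/(5/14 + 6/17) = (5/14)/(169/238) = 85/169.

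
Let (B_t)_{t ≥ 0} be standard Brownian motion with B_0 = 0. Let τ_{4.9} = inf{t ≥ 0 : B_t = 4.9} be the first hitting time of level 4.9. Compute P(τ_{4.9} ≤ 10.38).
P(τ_{4.9} ≤ 10.38) = 2(1 − Φ(4.9/√10.38)) = 2(1 − Φ(1.5209)) ≈ 0.1283

By the reflection principle for standard BM, P(τ_b ≤ t) = 2 · P(B_t ≥ b). Since B_t ~ N(0, t), P(B_t ≥ 4.9) = 1 − Φ(4.9/√t) = 1 − Φ(4.9/√10.38) = 1 − Φ(1.5209) ≈ 0.06414. Doubling: P(τ_{4.9} ≤ 10.38) ≈ 2 · 0.06414 = 0.12828 ≈ 0.1283.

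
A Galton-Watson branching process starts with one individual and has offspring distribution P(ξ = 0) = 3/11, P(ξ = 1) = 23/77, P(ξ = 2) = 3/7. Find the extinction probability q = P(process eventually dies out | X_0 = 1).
q = 7/11

The pgf is f(s) = 3/11 + 23/77·s + 3/7·s². The extinction probability q is the smallest fixed point of f in [0, 1]. Setting s = f(s):
  3/7·s² + (23/77 − 1)·s + 3/11 = 0
  3/7·s² − (3/11 + 3/7)·s + 3/11 = 0
which factors as (s − 1)·(3/7·s − 3/11) = 0, giving roots s = 1 and s = (3/11)/(3/7) = 7/11.
Mean offspring μ = 23/77 + 2·3/7 = 89/77 > 1 (supercritical), so q < 1. The extinction probability is the smaller root: q = (3/11)/(3/7) = 7/11.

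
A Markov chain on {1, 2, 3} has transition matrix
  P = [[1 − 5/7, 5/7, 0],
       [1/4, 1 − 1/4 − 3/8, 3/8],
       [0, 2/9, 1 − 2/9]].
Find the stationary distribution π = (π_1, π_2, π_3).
π = (28/243, 80/243, 5/9)

This is a birth-death chain on three states, which satisfies detailed balance: π_1 · P_{12} = π_2 · P_{21} and π_2 · P_{23} = π_3 · P_{32}.
From π_1 · 5/7 = π_2 · 1/4: π_2/π_1 = (5/7)/(1/4) = 20/7.
From π_2 · 3/8 = π_3 · 2/9: π_3/π_2 = (3/8)/(2/9) = 27/16.
Take π_1 proportional to 1; then unnormalized π = (1, 20/7, 135/28). Normalize by dividing by the sum 243/28:
  π = (28/243, 80/243, 5/9).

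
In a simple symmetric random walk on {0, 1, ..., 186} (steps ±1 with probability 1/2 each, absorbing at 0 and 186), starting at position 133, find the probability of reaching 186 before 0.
P(hit 186 before 0) = 133/186

Let u_k = P(hit 186 before 0 | start at k). Then u_0 = 0, u_186 = 1, and u_k = u_{k-1}/2 + u_{k+1}/2 for 1 ≤ k ≤ 185. This harmonic recurrence is solved by u_k = k/186, giving u_133 = 133/186.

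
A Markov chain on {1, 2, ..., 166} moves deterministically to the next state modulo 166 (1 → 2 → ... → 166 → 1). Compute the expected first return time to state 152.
E[T_152 | X_0 = 152] = 166

The chain cycles deterministically, so starting at state 152 it returns in exactly 166 steps. Equivalently, the stationary distribution is uniform π_j = 1/166 for every state j, so by Kac's formula E[T_152] = 1/π_152 = 166.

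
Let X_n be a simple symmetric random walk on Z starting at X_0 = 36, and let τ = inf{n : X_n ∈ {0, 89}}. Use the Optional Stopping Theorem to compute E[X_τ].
E[X_τ] = 36

X_n is a martingale and τ is a bounded-mean stopping time (indeed τ is finite a.s. with bounded expectation since the walk is in a bounded region). By the OST, E[X_τ] = E[X_0] = 36. Equivalently: E[X_τ] = 89 · P(hit 89 first) + 0 · P(hit 0 first) = 89 · (36/89) = 36.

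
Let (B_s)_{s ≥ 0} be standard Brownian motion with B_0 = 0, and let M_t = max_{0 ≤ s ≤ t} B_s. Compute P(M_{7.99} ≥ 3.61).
P(M_{7.99} ≥ 3.61) = 2·P(B_{7.99} ≥ 3.61) = 2(1 − Φ(3.61/√7.99)) ≈ 0.2016

By the reflection principle for Brownian motion, P(M_t ≥ a) = 2 · P(B_t ≥ a) for a ≥ 0. Since B_t ~ N(0, t), P(B_t ≥ 3.61) = 1 − Φ(3.61/√t) = 1 − Φ(3.61/√7.99) = 1 − Φ(1.2771). So
  P(M_{7.99} ≥ 3.61) = 2(1 − Φ(1.2771)) ≈ 0.2016.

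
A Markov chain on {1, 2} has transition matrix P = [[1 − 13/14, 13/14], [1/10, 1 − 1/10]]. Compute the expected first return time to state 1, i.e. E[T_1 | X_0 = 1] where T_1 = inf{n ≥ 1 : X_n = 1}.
E[T_1 | X_0 = 1] = 1/π_1 = 72/7

For an irreducible recurrent Markov chain with stationary distribution π, E[T_i | X_0 = i] = 1/π_i (Kac's formula). Here π_1 = (1/10)/(13/14 + 1/10) = (1/10)/(36/35) = 7/72, so E[T_1 | X_0 = 1] = 1/π_1 = (13/14 + 1/10)/(1/10) = (36/35)/(1/10) = 72/7.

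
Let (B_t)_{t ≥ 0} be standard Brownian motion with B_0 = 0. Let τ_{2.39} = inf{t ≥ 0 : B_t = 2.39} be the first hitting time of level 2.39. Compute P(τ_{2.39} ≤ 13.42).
P(τ_{2.39} ≤ 13.42) = 2(1 − Φ(2.39/√13.42)) = 2(1 − Φ(0.6524)) ≈ 0.5141

By the reflection principle for standard BM, P(τ_b ≤ t) = 2 · P(B_t ≥ b). Since B_t ~ N(0, t), P(B_t ≥ 2.39) = 1 − Φ(2.39/√t) = 1 − Φ(2.39/√13.42) = 1 − Φ(0.6524) ≈ 0.25707. Doubling: P(τ_{2.39} ≤ 13.42) ≈ 2 · 0.25707 = 0.51414 ≈ 0.5141.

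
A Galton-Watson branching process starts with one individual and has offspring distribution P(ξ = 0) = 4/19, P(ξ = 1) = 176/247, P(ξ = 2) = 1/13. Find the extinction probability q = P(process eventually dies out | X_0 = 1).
q = 1

Mean offspring μ = 0·4/19 + 1·176/247 + 2·1/13 = 214/247 ≤ 1. For μ ≤ 1 with offspring not concentrated at 1, the Galton-Watson process goes extinct almost surely, so q = 1.
(Algebraic check: The pgf is f(s) = 4/19 + 176/247·s + 1/13·s². The extinction probability q is the smallest fixed point of f in [0, 1]. Setting s = f(s):
  1/13·s² + (176/247 − 1)·s + 4/19 = 0
  1/13·s² − (4/19 + 1/13)·s + 4/19 = 0
which factors as (s − 1)·(1/13·s − 4/19) = 0, giving roots s = 1 and s = (4/19)/(1/13) = 52/19. Since 52/19 ≥ 1, the smallest root in [0, 1] is s = 1.)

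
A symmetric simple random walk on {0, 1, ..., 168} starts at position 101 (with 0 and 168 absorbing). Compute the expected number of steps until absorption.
E[τ | X_0 = 101] = 6767

Let v_k = E[τ | X_0 = k]. Boundary: v_0 = v_168 = 0. Recurrence: v_k = 1 + (v_{k-1} + v_{k+1})/2 for 1 ≤ k ≤ 167. The particular solution to v_k − (v_{k-1} + v_{k+1})/2 = 1 is v_k = −k^2. Adding homogeneous solution A + B k and matching boundaries gives v_k = k (168 − k). Substituting k = 101: v_101 = 101 · 67 = 6767.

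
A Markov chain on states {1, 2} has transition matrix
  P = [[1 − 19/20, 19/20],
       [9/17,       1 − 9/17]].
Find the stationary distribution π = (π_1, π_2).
π_1 = 180/503, π_2 = 323/503

Solve πP = π with π_1 + π_2 = 1. From πP = π: π_1 · (1 − 19/20) + π_2 · 9/17 = π_1 ⇒ π_2 · 9/17 = π_1 · 19/20 ⇒ π_2/π_1 = (19/20)/(9/17) = 323/180. Together with π_1 + π_2 = 1:
  π_1 = (9/17)/(19/20 + 9/17) = (9/17)/(503/340) = 180/503,
  π_2 = (19/20)/(19/20 + 9/17) = (19/20)/(503/340) = 323/503.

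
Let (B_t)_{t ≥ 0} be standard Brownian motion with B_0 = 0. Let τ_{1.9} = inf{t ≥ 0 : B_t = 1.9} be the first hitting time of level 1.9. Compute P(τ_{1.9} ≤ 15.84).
P(τ_{1.9} ≤ 15.84) = 2(1 − Φ(1.9/√15.84)) = 2(1 − Φ(0.4774)) ≈ 0.6331

By the reflection principle for standard BM, P(τ_b ≤ t) = 2 · P(B_t ≥ b). Since B_t ~ N(0, t), P(B_t ≥ 1.9) = 1 − Φ(1.9/√t) = 1 − Φ(1.9/√15.84) = 1 − Φ(0.4774) ≈ 0.31654. Doubling: P(τ_{1.9} ≤ 15.84) ≈ 2 · 0.31654 = 0.63308 ≈ 0.6331.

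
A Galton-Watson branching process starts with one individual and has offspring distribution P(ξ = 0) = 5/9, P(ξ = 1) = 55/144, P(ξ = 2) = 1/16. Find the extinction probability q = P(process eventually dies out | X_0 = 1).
q = 1

Mean offspring μ = 0·5/9 + 1·55/144 + 2·1/16 = 73/144 ≤ 1. For μ ≤ 1 with offspring not concentrated at 1, the Galton-Watson process goes extinct almost surely, so q = 1.
(Algebraic check: The pgf is f(s) = 5/9 + 55/144·s + 1/16·s². The extinction probability q is the smallest fixed point of f in [0, 1]. Setting s = f(s):
  1/16·s² + (55/144 − 1)·s + 5/9 = 0
  1/16·s² − (5/9 + 1/16)·s + 5/9 = 0
which factors as (s − 1)·(1/16·s − 5/9) = 0, giving roots s = 1 and s = (5/9)/(1/16) = 80/9. Since 80/9 ≥ 1, the smallest root in [0, 1] is s = 1.)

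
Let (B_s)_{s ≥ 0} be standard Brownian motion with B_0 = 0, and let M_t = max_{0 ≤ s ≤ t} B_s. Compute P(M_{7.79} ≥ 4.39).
P(M_{7.79} ≥ 4.39) = 2·P(B_{7.79} ≥ 4.39) = 2(1 − Φ(4.39/√7.79)) ≈ 0.1157

By the reflection principle for Brownian motion, P(M_t ≥ a) = 2 · P(B_t ≥ a) for a ≥ 0. Since B_t ~ N(0, t), P(B_t ≥ 4.39) = 1 − Φ(4.39/√t) = 1 − Φ(4.39/√7.79) = 1 − Φ(1.5729). So
  P(M_{7.79} ≥ 4.39) = 2(1 − Φ(1.5729)) ≈ 0.1157.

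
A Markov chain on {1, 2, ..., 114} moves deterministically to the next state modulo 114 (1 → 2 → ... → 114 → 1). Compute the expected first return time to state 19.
E[T_19 | X_0 = 19] = 114

The chain cycles deterministically, so starting at state 19 it returns in exactly 114 steps. Equivalently, the stationary distribution is uniform π_j = 1/114 for every state j, so by Kac's formula E[T_19] = 1/π_19 = 114.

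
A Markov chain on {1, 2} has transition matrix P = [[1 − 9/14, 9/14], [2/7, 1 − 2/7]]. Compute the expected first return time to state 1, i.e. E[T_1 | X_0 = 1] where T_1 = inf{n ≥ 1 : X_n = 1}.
E[T_1 | X_0 = 1] = 1/π_1 = 13/4

For an irreducible recurrent Markov chain with stationary distribution π, E[T_i | X_0 = i] = 1/π_i (Kac's formula). Here π_1 = (2/7)/(9/14 + 2/7) = (2/7)/(13/14) = 4/13, so E[T_1 | X_0 = 1] = 1/π_1 = (9/14 + 2/7)/(2/7) = (13/14)/(2/7) = 13/4.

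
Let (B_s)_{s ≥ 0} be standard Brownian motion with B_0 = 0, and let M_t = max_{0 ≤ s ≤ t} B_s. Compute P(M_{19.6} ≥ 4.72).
P(M_{19.6} ≥ 4.72) = 2·P(B_{19.6} ≥ 4.72) = 2(1 − Φ(4.72/√19.6)) ≈ 0.2864

By the reflection principle for Brownian motion, P(M_t ≥ a) = 2 · P(B_t ≥ a) for a ≥ 0. Since B_t ~ N(0, t), P(B_t ≥ 4.72) = 1 − Φ(4.72/√t) = 1 − Φ(4.72/√19.6) = 1 − Φ(1.0661). So
  P(M_{19.6} ≥ 4.72) = 2(1 − Φ(1.0661)) ≈ 0.2864.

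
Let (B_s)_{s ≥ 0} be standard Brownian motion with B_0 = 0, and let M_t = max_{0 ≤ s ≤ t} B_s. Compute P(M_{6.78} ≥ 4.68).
P(M_{6.78} ≥ 4.68) = 2·P(B_{6.78} ≥ 4.68) = 2(1 − Φ(4.68/√6.78)) ≈ 0.0723

By the reflection principle for Brownian motion, P(M_t ≥ a) = 2 · P(B_t ≥ a) for a ≥ 0. Since B_t ~ N(0, t), P(B_t ≥ 4.68) = 1 − Φ(4.68/√t) = 1 − Φ(4.68/√6.78) = 1 − Φ(1.7973). So
  P(M_{6.78} ≥ 4.68) = 2(1 − Φ(1.7973)) ≈ 0.0723.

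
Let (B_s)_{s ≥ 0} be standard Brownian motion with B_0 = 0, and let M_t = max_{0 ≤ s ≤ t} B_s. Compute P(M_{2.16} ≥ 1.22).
P(M_{2.16} ≥ 1.22) = 2·P(B_{2.16} ≥ 1.22) = 2(1 − Φ(1.22/√2.16)) ≈ 0.4065

By the reflection principle for Brownian motion, P(M_t ≥ a) = 2 · P(B_t ≥ a) for a ≥ 0. Since B_t ~ N(0, t), P(B_t ≥ 1.22) = 1 − Φ(1.22/√t) = 1 − Φ(1.22/√2.16) = 1 − Φ(0.8301). So
  P(M_{2.16} ≥ 1.22) = 2(1 − Φ(0.8301)) ≈ 0.4065.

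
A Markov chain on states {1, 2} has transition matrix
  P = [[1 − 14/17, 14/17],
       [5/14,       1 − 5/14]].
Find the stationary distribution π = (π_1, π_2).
π_1 = 85/281, π_2 = 196/281

Solve πP = π with π_1 + π_2 = 1. From πP = π: π_1 · (1 − 14/17) + π_2 · 5/14 = π_1 ⇒ π_2 · 5/14 = π_1 · 14/17 ⇒ π_2/π_1 = (14/17)/(5/14) = 196/85. Together with π_1 + π_2 = 1:
  π_1 = (5/14)/(14/17 + 5/14) = (5/14)/(281/238) = 85/281,
  π_2 = (14/17)/(14/17 + 5/14) = (14/17)/(281/238) = 196/281.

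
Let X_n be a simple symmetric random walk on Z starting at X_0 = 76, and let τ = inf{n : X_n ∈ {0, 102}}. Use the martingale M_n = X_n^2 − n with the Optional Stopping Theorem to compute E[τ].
E[τ] = 1976

M_n = X_n^2 − n is a martingale (since E[X_{n+1}^2 | F_n] = X_n^2 + 1). By OST (τ has finite mean in a bounded region), E[M_τ] = E[M_0] = X_0^2 − 0 = 76^2 = 5776. Also E[M_τ] = E[X_τ^2] − E[τ]. The walk exits at 0 or 102, with P(hit 102 first) = 76/102, so E[X_τ^2] = 102^2 · 76/102 + 0 = 7752. Thus E[τ] = E[X_τ^2] − E[M_τ] = 7752 − 5776 = 1976 = 76(102 − 76) = 1976.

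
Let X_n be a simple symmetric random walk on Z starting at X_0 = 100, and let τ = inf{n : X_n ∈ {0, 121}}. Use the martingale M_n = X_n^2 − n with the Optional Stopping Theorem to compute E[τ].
E[τ] = 2100

M_n = X_n^2 − n is a martingale (since E[X_{n+1}^2 | F_n] = X_n^2 + 1). By OST (τ has finite mean in a bounded region), E[M_τ] = E[M_0] = X_0^2 − 0 = 100^2 = 10000. Also E[M_τ] = E[X_τ^2] − E[τ]. The walk exits at 0 or 121, with P(hit 121 first) = 100/121, so E[X_τ^2] = 121^2 · 100/121 + 0 = 12100. Thus E[τ] = E[X_τ^2] − E[M_τ] = 12100 − 10000 = 2100 = 100(121 − 100) = 2100.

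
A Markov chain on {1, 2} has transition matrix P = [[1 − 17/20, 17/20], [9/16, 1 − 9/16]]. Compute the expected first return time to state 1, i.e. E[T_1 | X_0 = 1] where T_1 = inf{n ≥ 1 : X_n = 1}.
E[T_1 | X_0 = 1] = 1/π_1 = 113/45

For an irreducible recurrent Markov chain with stationary distribution π, E[T_i | X_0 = i] = 1/π_i (Kac's formula). Here π_1 = (9/16)/(17/20 + 9/16) = (9/16)/(113/80) = 45/113, so E[T_1 | X_0 = 1] = 1/π_1 = (17/20 + 9/16)/(9/16) = (113/80)/(9/16) = 113/45.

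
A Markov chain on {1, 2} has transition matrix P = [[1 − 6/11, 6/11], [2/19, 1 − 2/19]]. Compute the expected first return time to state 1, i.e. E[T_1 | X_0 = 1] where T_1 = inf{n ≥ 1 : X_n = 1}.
E[T_1 | X_0 = 1] = 1/π_1 = 68/11

For an irreducible recurrent Markov chain with stationary distribution π, E[T_i | X_0 = i] = 1/π_i (Kac's formula). Here π_1 = (2/19)/(6/11 + 2/19) = (2/19)/(136/209) = 11/68, so E[T_1 | X_0 = 1] = 1/π_1 = (6/11 + 2/19)/(2/19) = (136/209)/(2/19) = 68/11.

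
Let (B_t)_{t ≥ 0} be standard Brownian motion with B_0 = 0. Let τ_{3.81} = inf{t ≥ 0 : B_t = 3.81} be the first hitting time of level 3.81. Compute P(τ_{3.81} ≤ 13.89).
P(τ_{3.81} ≤ 13.89) = 2(1 − Φ(3.81/√13.89)) = 2(1 − Φ(1.0223)) ≈ 0.3066

By the reflection principle for standard BM, P(τ_b ≤ t) = 2 · P(B_t ≥ b). Since B_t ~ N(0, t), P(B_t ≥ 3.81) = 1 − Φ(3.81/√t) = 1 − Φ(3.81/√13.89) = 1 − Φ(1.0223) ≈ 0.15332. Doubling: P(τ_{3.81} ≤ 13.89) ≈ 2 · 0.15332 = 0.30664 ≈ 0.3066.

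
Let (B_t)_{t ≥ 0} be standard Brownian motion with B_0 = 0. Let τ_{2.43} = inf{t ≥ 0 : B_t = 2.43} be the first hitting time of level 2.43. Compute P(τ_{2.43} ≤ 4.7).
P(τ_{2.43} ≤ 4.7) = 2(1 − Φ(2.43/√4.7)) = 2(1 − Φ(1.1209)) ≈ 0.2623

By the reflection principle for standard BM, P(τ_b ≤ t) = 2 · P(B_t ≥ b). Since B_t ~ N(0, t), P(B_t ≥ 2.43) = 1 − Φ(2.43/√t) = 1 − Φ(2.43/√4.7) = 1 − Φ(1.1209) ≈ 0.13117. Doubling: P(τ_{2.43} ≤ 4.7) ≈ 2 · 0.13117 = 0.26234 ≈ 0.2623.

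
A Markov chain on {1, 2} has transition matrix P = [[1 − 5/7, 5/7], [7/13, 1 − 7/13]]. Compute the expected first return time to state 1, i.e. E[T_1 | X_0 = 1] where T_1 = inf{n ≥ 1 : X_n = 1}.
E[T_1 | X_0 = 1] = 1/π_1 = 114/49

For an irreducible recurrent Markov chain with stationary distribution π, E[T_i | X_0 = i] = 1/π_i (Kac's formula). Here π_1 = (7/13)/(5/7 + 7/13) = (7/13)/(114/91) = 49/114, so E[T_1 | X_0 = 1] = 1/π_1 = (5/7 + 7/13)/(7/13) = (114/91)/(7/13) = 114/49.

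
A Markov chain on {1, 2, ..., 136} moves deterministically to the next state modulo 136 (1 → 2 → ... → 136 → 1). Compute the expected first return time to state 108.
E[T_108 | X_0 = 108] = 136

The chain cycles deterministically, so starting at state 108 it returns in exactly 136 steps. Equivalently, the stationary distribution is uniform π_j = 1/136 for every state j, so by Kac's formula E[T_108] = 1/π_108 = 136.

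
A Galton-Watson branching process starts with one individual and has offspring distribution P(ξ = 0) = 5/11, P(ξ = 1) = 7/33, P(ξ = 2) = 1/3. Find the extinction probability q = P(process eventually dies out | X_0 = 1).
q = 1

Mean offspring μ = 0·5/11 + 1·7/33 + 2·1/3 = 29/33 ≤ 1. For μ ≤ 1 with offspring not concentrated at 1, the Galton-Watson process goes extinct almost surely, so q = 1.
(Algebraic check: The pgf is f(s) = 5/11 + 7/33·s + 1/3·s². The extinction probability q is the smallest fixed point of f in [0, 1]. Setting s = f(s):
  1/3·s² + (7/33 − 1)·s + 5/11 = 0
  1/3·s² − (5/11 + 1/3)·s + 5/11 = 0
which factors as (s − 1)·(1/3·s − 5/11) = 0, giving roots s = 1 and s = (5/11)/(1/3) = 15/11. Since 15/11 ≥ 1, the smallest root in [0, 1] is s = 1.)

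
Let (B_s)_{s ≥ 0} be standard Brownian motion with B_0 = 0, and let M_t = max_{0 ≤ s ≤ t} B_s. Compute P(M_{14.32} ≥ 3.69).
P(M_{14.32} ≥ 3.69) = 2·P(B_{14.32} ≥ 3.69) = 2(1 − Φ(3.69/√14.32)) ≈ 0.3295

By the reflection principle for Brownian motion, P(M_t ≥ a) = 2 · P(B_t ≥ a) for a ≥ 0. Since B_t ~ N(0, t), P(B_t ≥ 3.69) = 1 − Φ(3.69/√t) = 1 − Φ(3.69/√14.32) = 1 − Φ(0.9751). So
  P(M_{14.32} ≥ 3.69) = 2(1 − Φ(0.9751)) ≈ 0.3295.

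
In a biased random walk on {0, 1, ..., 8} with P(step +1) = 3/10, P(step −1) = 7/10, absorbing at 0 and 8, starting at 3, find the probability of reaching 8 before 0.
P(hit 8 before 0) = (1 − (7/3)^3) / (1 − (7/3)^8) = 19197/1439560

Let u_k denote P(reach 8 before 0 | start at k). Boundary: u_0 = 0, u_8 = 1. Recurrence: u_k = 3/10·u_{k+1} + 7/10·u_{k-1} for 1 ≤ k ≤ 7. Try u_k = A + B·r^k with r = q/p = (7/10)/(3/10) = 7/3. Substitution satisfies the recurrence; boundary conditions give:
  u_k = (1 − r^k) / (1 − r^N) = (1 − (7/3)^3) / (1 − (7/3)^8) = 19197/1439560.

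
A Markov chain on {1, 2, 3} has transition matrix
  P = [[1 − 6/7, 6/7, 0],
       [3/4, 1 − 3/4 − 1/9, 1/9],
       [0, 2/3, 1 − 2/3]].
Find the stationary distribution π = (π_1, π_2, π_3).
π = (3/7, 24/49, 4/49)

This is a birth-death chain on three states, which satisfies detailed balance: π_1 · P_{12} = π_2 · P_{21} and π_2 · P_{23} = π_3 · P_{32}.
From π_1 · 6/7 = π_2 · 3/4: π_2/π_1 = (6/7)/(3/4) = 8/7.
From π_2 · 1/9 = π_3 · 2/3: π_3/π_2 = (1/9)/(2/3) = 1/6.
Take π_1 proportional to 1; then unnormalized π = (1, 8/7, 4/21). Normalize by dividing by the sum 7/3:
  π = (3/7, 24/49, 4/49).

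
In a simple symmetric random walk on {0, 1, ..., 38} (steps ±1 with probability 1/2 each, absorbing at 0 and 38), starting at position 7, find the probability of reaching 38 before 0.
P(hit 38 before 0) = 7/38

Let u_k = P(hit 38 before 0 | start at k). Then u_0 = 0, u_38 = 1, and u_k = u_{k-1}/2 + u_{k+1}/2 for 1 ≤ k ≤ 37. This harmonic recurrence is solved by u_k = k/38, giving u_7 = 7/38.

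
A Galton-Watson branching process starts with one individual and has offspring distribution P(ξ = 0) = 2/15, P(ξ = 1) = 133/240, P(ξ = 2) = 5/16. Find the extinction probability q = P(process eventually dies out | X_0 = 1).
q = 32/75

The pgf is f(s) = 2/15 + 133/240·s + 5/16·s². The extinction probability q is the smallest fixed point of f in [0, 1]. Setting s = f(s):
  5/16·s² + (133/240 − 1)·s + 2/15 = 0
  5/16·s² − (2/15 + 5/16)·s + 2/15 = 0
which factors as (s − 1)·(5/16·s − 2/15) = 0, giving roots s = 1 and s = (2/15)/(5/16) = 32/75.
Mean offspring μ = 133/240 + 2·5/16 = 283/240 > 1 (supercritical), so q < 1. The extinction probability is the smaller root: q = (2/15)/(5/16) = 32/75.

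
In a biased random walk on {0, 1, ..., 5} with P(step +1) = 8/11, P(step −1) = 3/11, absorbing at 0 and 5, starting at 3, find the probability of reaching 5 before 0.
P(hit 5 before 0) = (1 − (3/8)^3) / (1 − (3/8)^5) = 6208/6505

Let u_k denote P(reach 5 before 0 | start at k). Boundary: u_0 = 0, u_5 = 1. Recurrence: u_k = 8/11·u_{k+1} + 3/11·u_{k-1} for 1 ≤ k ≤ 4. Try u_k = A + B·r^k with r = q/p = (3/11)/(8/11) = 3/8. Substitution satisfies the recurrence; boundary conditions give:
  u_k = (1 − r^k) / (1 − r^N) = (1 − (3/8)^3) / (1 − (3/8)^5) = 6208/6505.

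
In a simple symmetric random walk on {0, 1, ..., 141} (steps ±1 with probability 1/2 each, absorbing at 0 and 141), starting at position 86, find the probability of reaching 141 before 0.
P(hit 141 before 0) = 86/141

Let u_k = P(hit 141 before 0 | start at k). Then u_0 = 0, u_141 = 1, and u_k = u_{k-1}/2 + u_{k+1}/2 for 1 ≤ k ≤ 140. This harmonic recurrence is solved by u_k = k/141, giving u_86 = 86/141.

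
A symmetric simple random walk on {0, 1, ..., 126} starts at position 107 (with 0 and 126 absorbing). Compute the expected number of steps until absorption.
E[τ | X_0 = 107] = 2033

Let v_k = E[τ | X_0 = k]. Boundary: v_0 = v_126 = 0. Recurrence: v_k = 1 + (v_{k-1} + v_{k+1})/2 for 1 ≤ k ≤ 125. The particular solution to v_k − (v_{k-1} + v_{k+1})/2 = 1 is v_k = −k^2. Adding homogeneous solution A + B k and matching boundaries gives v_k = k (126 − k). Substituting k = 107: v_107 = 107 · 19 = 2033.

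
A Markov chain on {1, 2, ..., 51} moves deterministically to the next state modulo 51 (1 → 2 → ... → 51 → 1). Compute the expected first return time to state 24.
E[T_24 | X_0 = 24] = 51

The chain cycles deterministically, so starting at state 24 it returns in exactly 51 steps. Equivalently, the stationary distribution is uniform π_j = 1/51 for every state j, so by Kac's formula E[T_24] = 1/π_24 = 51.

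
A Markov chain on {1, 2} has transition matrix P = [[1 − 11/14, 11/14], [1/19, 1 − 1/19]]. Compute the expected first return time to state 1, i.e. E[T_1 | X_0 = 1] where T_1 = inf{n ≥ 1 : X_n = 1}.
E[T_1 | X_0 = 1] = 1/π_1 = 223/14

For an irreducible recurrent Markov chain with stationary distribution π, E[T_i | X_0 = i] = 1/π_i (Kac's formula). Here π_1 = (1/19)/(11/14 + 1/19) = (1/19)/(223/266) = 14/223, so E[T_1 | X_0 = 1] = 1/π_1 = (11/14 + 1/19)/(1/19) = (223/266)/(1/19) = 223/14.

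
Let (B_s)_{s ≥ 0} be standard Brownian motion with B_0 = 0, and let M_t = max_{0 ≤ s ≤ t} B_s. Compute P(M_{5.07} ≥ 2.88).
P(M_{5.07} ≥ 2.88) = 2·P(B_{5.07} ≥ 2.88) = 2(1 − Φ(2.88/√5.07)) ≈ 0.2009

By the reflection principle for Brownian motion, P(M_t ≥ a) = 2 · P(B_t ≥ a) for a ≥ 0. Since B_t ~ N(0, t), P(B_t ≥ 2.88) = 1 − Φ(2.88/√t) = 1 − Φ(2.88/√5.07) = 1 − Φ(1.2791). So
  P(M_{5.07} ≥ 2.88) = 2(1 − Φ(1.2791)) ≈ 0.2009.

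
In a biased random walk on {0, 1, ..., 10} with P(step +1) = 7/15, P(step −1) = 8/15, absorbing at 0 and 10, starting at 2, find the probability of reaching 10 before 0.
P(hit 10 before 0) = (1 − (8/7)^2) / (1 − (8/7)^10) = 5764801/52751105

Let u_k denote P(reach 10 before 0 | start at k). Boundary: u_0 = 0, u_10 = 1. Recurrence: u_k = 7/15·u_{k+1} + 8/15·u_{k-1} for 1 ≤ k ≤ 9. Try u_k = A + B·r^k with r = q/p = (8/15)/(7/15) = 8/7. Substitution satisfies the recurrence; boundary conditions give:
  u_k = (1 − r^k) / (1 − r^N) = (1 − (8/7)^2) / (1 − (8/7)^10) = 5764801/52751105.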